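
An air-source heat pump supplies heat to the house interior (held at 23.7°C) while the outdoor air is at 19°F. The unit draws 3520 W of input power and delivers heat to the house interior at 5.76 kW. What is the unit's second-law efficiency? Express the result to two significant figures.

0.17

Converting, Q̇_H = 5.760 kW = 5760 W, so COP_actual = Q̇_H/Ẇ = 5760/3520 = 1.636.
In absolute terms T_C = 265.93 K and T_H = 296.85 K, so ΔT = 30.92 K.
COP_Carnot = T_H/ΔT = 296.85/30.92 = 9.600.
η_II = COP_actual/COP_Carnot = 1.636/9.600 = 0.1705.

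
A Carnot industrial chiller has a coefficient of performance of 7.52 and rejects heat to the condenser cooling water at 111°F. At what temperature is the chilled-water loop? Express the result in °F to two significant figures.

44 °F

For a Carnot refrigerator COP_R = T_C/(T_H − T_C), so T_C = COP·T_H/(1 + COP).
With T_H = 317.04 K, T_C = 7.52 × 317.04/8.520 = 279.83 K.
Converting, 279.83 K = 44.02°F.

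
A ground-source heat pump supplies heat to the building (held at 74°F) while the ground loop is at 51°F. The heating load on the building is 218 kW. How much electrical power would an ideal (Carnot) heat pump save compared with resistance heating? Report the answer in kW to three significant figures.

In absolute terms T_C = 283.71 K and T_H = 296.48 K, so ΔT = 12.78 K.
COP_Carnot = T_H/ΔT = 296.48/12.78 = 23.20.
Resistance heating needs Ẇ_res = Q̇_H = 218.0 kW; the reversible heat pump needs only Ẇ_hp = Q̇_H/COP = 9.395 kW.
Saving = 218.0 − 9.395 = 208.6 kW.

209 kW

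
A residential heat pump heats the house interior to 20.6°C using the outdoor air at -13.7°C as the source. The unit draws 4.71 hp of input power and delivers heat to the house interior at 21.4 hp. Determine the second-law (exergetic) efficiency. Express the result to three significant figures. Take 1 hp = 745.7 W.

0.531

COP_actual = Q̇_H/Ẇ = 21.40/4.710 = 4.544.
In absolute terms T_C = 259.45 K and T_H = 293.75 K, so ΔT = 34.30 K.
COP_Carnot = T_H/ΔT = 293.75/34.30 = 8.564.
η_II = COP_actual/COP_Carnot = 4.544/8.564 = 0.5305.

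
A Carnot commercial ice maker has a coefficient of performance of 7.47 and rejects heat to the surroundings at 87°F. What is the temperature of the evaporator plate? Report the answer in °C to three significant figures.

For a Carnot refrigerator COP_R = T_C/(T_H − T_C), so T_C = COP·T_H/(1 + COP).
With T_H = 303.71 K, T_C = 7.47 × 303.71/8.470 = 267.85 K.
Converting, 267.85 K = -5.30°C.

-5.30 °C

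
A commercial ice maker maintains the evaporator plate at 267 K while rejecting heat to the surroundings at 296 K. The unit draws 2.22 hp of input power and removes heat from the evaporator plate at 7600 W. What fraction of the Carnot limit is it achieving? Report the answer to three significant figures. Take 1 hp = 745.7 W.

0.499

Converting, Q̇_C = 7600 W = 10.19 hp, so COP_actual = Q̇_C/Ẇ = 10.19/2.220 = 4.591.
The reservoir spacing is ΔT = 296 − 267 = 29.00 K.
COP_Carnot = T_C/ΔT = 267.00/29.00 = 9.207.
η_II = COP_actual/COP_Carnot = 4.591/9.207 = 0.4986.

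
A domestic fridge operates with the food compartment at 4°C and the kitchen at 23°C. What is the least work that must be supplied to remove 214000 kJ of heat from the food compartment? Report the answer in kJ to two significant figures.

In absolute terms T_C = 277.15 K and T_H = 296.15 K, so ΔT = 19.00 K.
The reversible limit is COP_R = T_C/ΔT = 14.59, so W_min = Q_C/COP = Q_C·ΔT/T_C.
W_min = 214000 × 19.00/277.15 = 14670 kJ.

15000 kJ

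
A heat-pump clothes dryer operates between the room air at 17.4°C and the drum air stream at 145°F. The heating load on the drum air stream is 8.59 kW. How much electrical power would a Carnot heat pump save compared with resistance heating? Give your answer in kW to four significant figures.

7.430 kW

In absolute terms T_C = 290.55 K and T_H = 335.93 K, so ΔT = 45.38 K.
COP_Carnot = T_H/ΔT = 335.93/45.38 = 7.403.
Resistance heating needs Ẇ_res = Q̇_H = 8.590 kW; the reversible heat pump needs only Ẇ_hp = Q̇_H/COP = 1.160 kW.
Saving = 8.590 − 1.160 = 7.430 kW.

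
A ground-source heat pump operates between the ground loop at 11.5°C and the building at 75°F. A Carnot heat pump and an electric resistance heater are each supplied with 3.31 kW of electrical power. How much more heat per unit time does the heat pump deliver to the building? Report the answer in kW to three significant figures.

76.1 kW

In absolute terms T_C = 284.65 K and T_H = 297.04 K, so ΔT = 12.39 K.
COP_Carnot = T_H/ΔT = 297.04/12.39 = 23.98.
The heat pump delivers Q̇_H = COP × Ẇ = 79.36 kW; the resistance heater delivers Ẇ = 3.310 kW.
Extra = (COP − 1)·Ẇ = 76.05 kW.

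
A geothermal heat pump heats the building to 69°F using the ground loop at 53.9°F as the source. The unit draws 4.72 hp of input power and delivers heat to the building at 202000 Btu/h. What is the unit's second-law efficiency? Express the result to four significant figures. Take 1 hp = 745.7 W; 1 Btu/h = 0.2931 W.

Converting, Q̇_H = 202000 Btu/h = 79.40 hp, so COP_actual = Q̇_H/Ẇ = 79.40/4.720 = 16.82.
In absolute terms T_C = 285.32 K and T_H = 293.71 K, so ΔT = 8.389 K.
COP_Carnot = T_H/ΔT = 293.71/8.389 = 35.01.
η_II = COP_actual/COP_Carnot = 16.82/35.01 = 0.4805.

0.4805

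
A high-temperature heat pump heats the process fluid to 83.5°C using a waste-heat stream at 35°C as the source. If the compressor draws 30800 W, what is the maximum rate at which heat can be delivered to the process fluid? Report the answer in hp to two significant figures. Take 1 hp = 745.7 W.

In absolute terms T_C = 308.15 K and T_H = 356.65 K, so ΔT = 48.50 K.
COP_Carnot = T_H/ΔT = 356.65/48.50 = 7.354.
Q̇_max = COP_Carnot × Ẇ = 7.354 × 30800 W = 226500 W = 303.7 hp.

300 hp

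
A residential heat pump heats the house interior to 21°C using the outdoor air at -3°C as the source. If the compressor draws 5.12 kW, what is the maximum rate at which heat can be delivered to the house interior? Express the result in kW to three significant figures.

In absolute terms T_C = 270.15 K and T_H = 294.15 K, so ΔT = 24.00 K.
COP_Carnot = T_H/ΔT = 294.15/24.00 = 12.26.
Q̇_max = COP_Carnot × Ẇ = 12.26 × 5.120 kW = 62.75 kW.

62.8 kW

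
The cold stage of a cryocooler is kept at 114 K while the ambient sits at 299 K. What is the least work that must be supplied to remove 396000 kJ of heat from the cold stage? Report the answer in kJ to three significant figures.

The reservoir spacing is ΔT = 299 − 114 = 185.0 K.
The reversible limit is COP_R = T_C/ΔT = 0.6162, so W_min = Q_C/COP = Q_C·ΔT/T_C.
W_min = 396000 × 185.0/114.00 = 642600 kJ.

643000 kJ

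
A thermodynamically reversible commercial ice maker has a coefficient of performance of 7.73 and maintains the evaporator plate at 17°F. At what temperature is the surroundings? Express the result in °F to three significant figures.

78.7 °F

COP_R = T_C/(T_H − T_C) gives T_H − T_C = T_C/COP.
With T_C = 264.82 K, T_H = 264.82 × (1 + 1/7.73) = 299.07 K.
Converting, 299.07 K = 78.66°F.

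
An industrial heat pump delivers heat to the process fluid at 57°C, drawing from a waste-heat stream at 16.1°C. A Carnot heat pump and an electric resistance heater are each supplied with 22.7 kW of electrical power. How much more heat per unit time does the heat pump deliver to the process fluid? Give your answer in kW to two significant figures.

160 kW

In absolute terms T_C = 289.25 K and T_H = 330.15 K, so ΔT = 40.90 K.
COP_Carnot = T_H/ΔT = 330.15/40.90 = 8.072.
The heat pump delivers Q̇_H = COP × Ẇ = 183.2 kW; the resistance heater delivers Ẇ = 22.70 kW.
Extra = (COP − 1)·Ẇ = 160.5 kW.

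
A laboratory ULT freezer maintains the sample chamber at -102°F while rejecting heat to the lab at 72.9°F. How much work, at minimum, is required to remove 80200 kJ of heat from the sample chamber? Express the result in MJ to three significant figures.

39.2 MJ

In absolute terms T_C = 198.71 K and T_H = 295.87 K, so ΔT = 97.17 K.
The reversible limit is COP_R = T_C/ΔT = 2.045, so W_min = Q_C/COP = Q_C·ΔT/T_C.
W_min = 80200 × 97.17/198.71 = 39220 kJ = 39.22 MJ.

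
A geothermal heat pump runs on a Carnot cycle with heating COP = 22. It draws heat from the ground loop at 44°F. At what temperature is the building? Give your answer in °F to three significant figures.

COP_HP = T_H/(T_H − T_C) rearranges to T_H = COP·T_C/(COP − 1).
With T_C = 279.82 K, T_H = 22 × 279.82/21.00 = 293.14 K.
Converting, 293.14 K = 67.98°F.

68.0 °F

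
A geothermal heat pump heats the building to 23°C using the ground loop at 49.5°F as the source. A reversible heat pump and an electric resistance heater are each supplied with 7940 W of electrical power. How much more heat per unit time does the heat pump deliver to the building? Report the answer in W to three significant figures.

169000 W

In absolute terms T_C = 282.87 K and T_H = 296.15 K, so ΔT = 13.28 K.
COP_Carnot = T_H/ΔT = 296.15/13.28 = 22.30.
The heat pump delivers Q̇_H = COP × Ẇ = 177100 W; the resistance heater delivers Ẇ = 7940 W.
Extra = (COP − 1)·Ẇ = 169200 W.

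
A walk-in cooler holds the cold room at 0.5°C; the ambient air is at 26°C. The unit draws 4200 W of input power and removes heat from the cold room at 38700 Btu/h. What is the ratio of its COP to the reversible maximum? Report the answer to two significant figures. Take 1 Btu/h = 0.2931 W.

Converting, Q̇_C = 38700 Btu/h = 11340 W, so COP_actual = Q̇_C/Ẇ = 11340/4200 = 2.701.
In absolute terms T_C = 273.65 K and T_H = 299.15 K, so ΔT = 25.50 K.
COP_Carnot = T_C/ΔT = 273.65/25.50 = 10.73.
η_II = COP_actual/COP_Carnot = 2.701/10.73 = 0.2517.

0.25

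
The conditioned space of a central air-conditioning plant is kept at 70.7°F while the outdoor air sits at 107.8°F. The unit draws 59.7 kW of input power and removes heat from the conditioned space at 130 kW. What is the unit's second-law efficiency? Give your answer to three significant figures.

COP_actual = Q̇_C/Ẇ = 130.0/59.70 = 2.178.
In absolute terms T_C = 294.65 K and T_H = 315.26 K, so ΔT = 20.61 K.
COP_Carnot = T_C/ΔT = 294.65/20.61 = 14.30.
η_II = COP_actual/COP_Carnot = 2.178/14.30 = 0.1523.

0.152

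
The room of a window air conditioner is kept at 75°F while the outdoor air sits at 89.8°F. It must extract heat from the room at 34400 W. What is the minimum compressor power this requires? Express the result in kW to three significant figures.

In absolute terms T_C = 297.04 K and T_H = 305.26 K, so ΔT = 8.222 K.
COP_Carnot = T_C/ΔT = 297.04/8.222 = 36.13.
Ẇ_min = Q̇/COP_Carnot = 34400/36.13 = 952.2 W = 0.9522 kW.

0.952 kW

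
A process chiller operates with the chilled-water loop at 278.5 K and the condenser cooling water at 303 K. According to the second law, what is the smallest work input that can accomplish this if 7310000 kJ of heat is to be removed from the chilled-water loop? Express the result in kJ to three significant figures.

643000 kJ

The reservoir spacing is ΔT = 303 − 278.5 = 24.50 K.
The reversible limit is COP_R = T_C/ΔT = 11.37, so W_min = Q_C/COP = Q_C·ΔT/T_C.
W_min = 7310000 × 24.50/278.50 = 643100 kJ.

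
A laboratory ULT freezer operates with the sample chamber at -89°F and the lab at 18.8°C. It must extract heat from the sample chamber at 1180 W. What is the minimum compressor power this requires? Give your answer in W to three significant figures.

In absolute terms T_C = 205.93 K and T_H = 291.95 K, so ΔT = 86.02 K.
COP_Carnot = T_C/ΔT = 205.93/86.02 = 2.394.
Ẇ_min = Q̇/COP_Carnot = 1180/2.394 = 492.9 W.

493 W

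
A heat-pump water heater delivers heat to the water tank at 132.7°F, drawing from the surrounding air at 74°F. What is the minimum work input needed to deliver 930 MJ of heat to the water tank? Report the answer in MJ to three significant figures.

92.2 MJ

In absolute terms T_C = 296.48 K and T_H = 329.09 K, so ΔT = 32.61 K.
The reversible limit is COP_HP = T_H/ΔT = 10.09, so W_min = Q_H/COP = Q_H·ΔT/T_H.
W_min = 930.0 × 32.61/329.09 = 92.16 MJ.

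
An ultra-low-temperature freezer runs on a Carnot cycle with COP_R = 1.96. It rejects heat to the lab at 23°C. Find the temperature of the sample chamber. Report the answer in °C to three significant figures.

For a Carnot refrigerator COP_R = T_C/(T_H − T_C), so T_C = COP·T_H/(1 + COP).
With T_H = 296.15 K, T_C = 1.96 × 296.15/2.960 = 196.10 K.
Converting, 196.10 K = -77.05°C.

-77.1 °C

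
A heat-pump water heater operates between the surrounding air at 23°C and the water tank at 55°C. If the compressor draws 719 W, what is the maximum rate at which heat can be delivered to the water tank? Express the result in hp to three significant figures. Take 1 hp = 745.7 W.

9.89 hp

In absolute terms T_C = 296.15 K and T_H = 328.15 K, so ΔT = 32.00 K.
COP_Carnot = T_H/ΔT = 328.15/32.00 = 10.25.
Q̇_max = COP_Carnot × Ẇ = 10.25 × 719.0 W = 7373 W = 9.888 hp.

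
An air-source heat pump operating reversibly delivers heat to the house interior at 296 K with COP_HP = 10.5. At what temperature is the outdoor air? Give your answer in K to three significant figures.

COP_HP = T_H/(T_H − T_C) gives T_H − T_C = T_H/COP.
With T_H = 296.00 K, T_C = 296.00 × (1 − 1/10.5) = 267.81 K.

268 K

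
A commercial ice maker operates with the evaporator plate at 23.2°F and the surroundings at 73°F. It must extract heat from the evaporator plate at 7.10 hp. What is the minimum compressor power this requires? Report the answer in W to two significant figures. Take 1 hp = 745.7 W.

In absolute terms T_C = 268.26 K and T_H = 295.93 K, so ΔT = 27.67 K.
COP_Carnot = T_C/ΔT = 268.26/27.67 = 9.696.
Ẇ_min = Q̇/COP_Carnot = 7.100/9.696 = 0.7322 hp = 546.0 W.

550 W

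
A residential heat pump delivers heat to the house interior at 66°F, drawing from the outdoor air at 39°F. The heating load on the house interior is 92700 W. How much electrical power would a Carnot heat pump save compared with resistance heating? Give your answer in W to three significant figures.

In absolute terms T_C = 277.04 K and T_H = 292.04 K, so ΔT = 15.00 K.
COP_Carnot = T_H/ΔT = 292.04/15.00 = 19.47.
Resistance heating needs Ẇ_res = Q̇_H = 92700 W; the reversible heat pump needs only Ẇ_hp = Q̇_H/COP = 4761 W.
Saving = 92700 − 4761 = 87940 W.

87900 W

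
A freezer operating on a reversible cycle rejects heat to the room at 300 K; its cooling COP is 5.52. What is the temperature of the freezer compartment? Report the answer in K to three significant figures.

For a Carnot refrigerator COP_R = T_C/(T_H − T_C), so T_C = COP·T_H/(1 + COP).
With T_H = 300.00 K, T_C = 5.52 × 300.00/6.520 = 253.99 K.

254 K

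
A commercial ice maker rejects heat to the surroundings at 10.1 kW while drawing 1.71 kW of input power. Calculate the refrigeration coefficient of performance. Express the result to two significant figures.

4.9

The first law gives Q̇_H = Q̇_C + Ẇ, so the three rates are Q̇_C = 8.390, Q̇_H = 10.10, Ẇ = 1.710 kW.
COP_R = Q̇_C/Ẇ = 8.390/1.710 = 4.906.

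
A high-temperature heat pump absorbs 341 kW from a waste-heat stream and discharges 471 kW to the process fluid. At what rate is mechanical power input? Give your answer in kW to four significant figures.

130.0 kW

For a cyclic device the first law requires Q̇_H = Q̇_C + Ẇ.
Ẇ = Q̇_H − Q̇_C = 130.0 kW.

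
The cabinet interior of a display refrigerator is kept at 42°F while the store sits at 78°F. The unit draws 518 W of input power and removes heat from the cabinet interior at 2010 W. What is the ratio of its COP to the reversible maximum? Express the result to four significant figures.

COP_actual = Q̇_C/Ẇ = 2010/518.0 = 3.880.
In absolute terms T_C = 278.71 K and T_H = 298.71 K, so ΔT = 20.00 K.
COP_Carnot = T_C/ΔT = 278.71/20.00 = 13.94.
η_II = COP_actual/COP_Carnot = 3.880/13.94 = 0.2785.

0.2785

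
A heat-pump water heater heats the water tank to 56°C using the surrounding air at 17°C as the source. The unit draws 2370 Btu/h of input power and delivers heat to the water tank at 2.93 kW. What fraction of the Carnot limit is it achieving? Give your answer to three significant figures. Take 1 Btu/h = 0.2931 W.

0.500

Converting, Q̇_H = 2.930 kW = 9997 Btu/h, so COP_actual = Q̇_H/Ẇ = 9997/2370 = 4.218.
In absolute terms T_C = 290.15 K and T_H = 329.15 K, so ΔT = 39.00 K.
COP_Carnot = T_H/ΔT = 329.15/39.00 = 8.440.
η_II = COP_actual/COP_Carnot = 4.218/8.440 = 0.4998.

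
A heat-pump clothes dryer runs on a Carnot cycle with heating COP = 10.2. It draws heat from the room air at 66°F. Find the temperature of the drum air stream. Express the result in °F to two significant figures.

COP_HP = T_H/(T_H − T_C) rearranges to T_H = COP·T_C/(COP − 1).
With T_C = 292.04 K, T_H = 10.2 × 292.04/9.200 = 323.78 K.
Converting, 323.78 K = 123.14°F.

120 °F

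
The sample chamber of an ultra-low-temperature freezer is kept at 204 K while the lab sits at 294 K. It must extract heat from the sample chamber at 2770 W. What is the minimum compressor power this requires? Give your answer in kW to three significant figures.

The reservoir spacing is ΔT = 294 − 204 = 90.00 K.
COP_Carnot = T_C/ΔT = 204.00/90.00 = 2.267.
Ẇ_min = Q̇/COP_Carnot = 2770/2.267 = 1222 W = 1.222 kW.

1.22 kW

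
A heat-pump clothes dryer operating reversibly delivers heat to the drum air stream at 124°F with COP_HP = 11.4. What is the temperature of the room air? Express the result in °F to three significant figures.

72.8 °F

COP_HP = T_H/(T_H − T_C) gives T_H − T_C = T_H/COP.
With T_H = 324.26 K, T_C = 324.26 × (1 − 1/11.4) = 295.82 K.
Converting, 295.82 K = 72.80°F.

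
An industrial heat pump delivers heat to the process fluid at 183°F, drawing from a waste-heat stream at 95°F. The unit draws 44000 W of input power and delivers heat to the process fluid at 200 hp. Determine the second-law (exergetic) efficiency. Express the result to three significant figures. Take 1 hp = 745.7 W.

0.464

Converting, Q̇_H = 200.0 hp = 149100 W, so COP_actual = Q̇_H/Ẇ = 149100/44000 = 3.390.
In absolute terms T_C = 308.15 K and T_H = 357.04 K, so ΔT = 48.89 K.
COP_Carnot = T_H/ΔT = 357.04/48.89 = 7.303.
η_II = COP_actual/COP_Carnot = 3.390/7.303 = 0.4641.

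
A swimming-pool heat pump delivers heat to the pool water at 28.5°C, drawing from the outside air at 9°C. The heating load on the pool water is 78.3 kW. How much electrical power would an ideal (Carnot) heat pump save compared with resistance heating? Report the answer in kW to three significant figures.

In absolute terms T_C = 282.15 K and T_H = 301.65 K, so ΔT = 19.50 K.
COP_Carnot = T_H/ΔT = 301.65/19.50 = 15.47.
Resistance heating needs Ẇ_res = Q̇_H = 78.30 kW; the reversible heat pump needs only Ẇ_hp = Q̇_H/COP = 5.062 kW.
Saving = 78.30 − 5.062 = 73.24 kW.

73.2 kW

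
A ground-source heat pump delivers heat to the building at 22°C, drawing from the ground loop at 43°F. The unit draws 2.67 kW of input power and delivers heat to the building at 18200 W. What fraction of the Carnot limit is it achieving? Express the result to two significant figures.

0.37

Converting, Q̇_H = 18200 W = 18.20 kW, so COP_actual = Q̇_H/Ẇ = 18.20/2.670 = 6.816.
In absolute terms T_C = 279.26 K and T_H = 295.15 K, so ΔT = 15.89 K.
COP_Carnot = T_H/ΔT = 295.15/15.89 = 18.58.
η_II = COP_actual/COP_Carnot = 6.816/18.58 = 0.3670.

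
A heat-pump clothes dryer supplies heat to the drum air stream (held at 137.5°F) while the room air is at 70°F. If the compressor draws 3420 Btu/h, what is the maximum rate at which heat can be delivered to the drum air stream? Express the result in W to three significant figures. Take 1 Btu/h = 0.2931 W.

8870 W

In absolute terms T_C = 294.26 K and T_H = 331.76 K, so ΔT = 37.50 K.
COP_Carnot = T_H/ΔT = 331.76/37.50 = 8.847.
Q̇_max = COP_Carnot × Ẇ = 8.847 × 3420 Btu/h = 30260 Btu/h = 8868 W.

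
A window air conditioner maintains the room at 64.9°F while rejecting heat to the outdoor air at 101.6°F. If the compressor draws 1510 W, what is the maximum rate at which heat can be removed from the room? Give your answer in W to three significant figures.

In absolute terms T_C = 291.43 K and T_H = 311.82 K, so ΔT = 20.39 K.
COP_Carnot = T_C/ΔT = 291.43/20.39 = 14.29.
Q̇_max = COP_Carnot × Ẇ = 14.29 × 1510 W = 21580 W.

21600 W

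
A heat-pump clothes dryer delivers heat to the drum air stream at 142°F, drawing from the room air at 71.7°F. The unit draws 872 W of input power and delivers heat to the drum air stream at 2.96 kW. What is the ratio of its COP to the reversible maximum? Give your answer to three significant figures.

Converting, Q̇_H = 2.960 kW = 2960 W, so COP_actual = Q̇_H/Ẇ = 2960/872.0 = 3.394.
In absolute terms T_C = 295.21 K and T_H = 334.26 K, so ΔT = 39.06 K.
COP_Carnot = T_H/ΔT = 334.26/39.06 = 8.559.
η_II = COP_actual/COP_Carnot = 3.394/8.559 = 0.3966.

0.397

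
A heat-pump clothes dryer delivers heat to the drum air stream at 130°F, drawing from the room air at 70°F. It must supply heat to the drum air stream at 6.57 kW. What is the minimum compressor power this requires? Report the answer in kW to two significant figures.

In absolute terms T_C = 294.26 K and T_H = 327.59 K, so ΔT = 33.33 K.
COP_Carnot = T_H/ΔT = 327.59/33.33 = 9.828.
Ẇ_min = Q̇/COP_Carnot = 6.570/9.828 = 0.6685 kW.

0.67 kW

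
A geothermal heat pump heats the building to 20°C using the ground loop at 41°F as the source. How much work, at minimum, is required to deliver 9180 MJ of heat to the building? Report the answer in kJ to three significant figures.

In absolute terms T_C = 278.15 K and T_H = 293.15 K, so ΔT = 15.00 K.
The reversible limit is COP_HP = T_H/ΔT = 19.54, so W_min = Q_H/COP = Q_H·ΔT/T_H.
W_min = 9180 × 15.00/293.15 = 469.7 MJ = 469700 kJ.

470000 kJ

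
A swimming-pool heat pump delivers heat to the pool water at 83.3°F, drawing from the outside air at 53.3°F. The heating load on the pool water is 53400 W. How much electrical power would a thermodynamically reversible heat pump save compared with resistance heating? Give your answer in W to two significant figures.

50000 W

In absolute terms T_C = 284.98 K and T_H = 301.65 K, so ΔT = 16.67 K.
COP_Carnot = T_H/ΔT = 301.65/16.67 = 18.10.
Resistance heating needs Ẇ_res = Q̇_H = 53400 W; the reversible heat pump needs only Ẇ_hp = Q̇_H/COP = 2950 W.
Saving = 53400 − 2950 = 50450 W.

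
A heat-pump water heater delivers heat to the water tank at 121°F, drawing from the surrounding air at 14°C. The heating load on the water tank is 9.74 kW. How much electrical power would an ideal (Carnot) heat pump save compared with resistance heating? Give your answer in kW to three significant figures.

In absolute terms T_C = 287.15 K and T_H = 322.59 K, so ΔT = 35.44 K.
COP_Carnot = T_H/ΔT = 322.59/35.44 = 9.101.
Resistance heating needs Ẇ_res = Q̇_H = 9.740 kW; the reversible heat pump needs only Ẇ_hp = Q̇_H/COP = 1.070 kW.
Saving = 9.740 − 1.070 = 8.670 kW.

8.67 kW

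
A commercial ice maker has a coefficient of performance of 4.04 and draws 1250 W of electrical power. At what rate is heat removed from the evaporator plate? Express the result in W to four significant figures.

Q̇_C = COP × Ẇ = 4.04 × 1250 = 5050 W.

5050 W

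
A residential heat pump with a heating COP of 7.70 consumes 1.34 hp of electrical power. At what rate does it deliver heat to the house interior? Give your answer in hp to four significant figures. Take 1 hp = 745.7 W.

10.32 hp

Q̇_H = COP_HP × Ẇ = 7.70 × 1.340 = 10.32 hp.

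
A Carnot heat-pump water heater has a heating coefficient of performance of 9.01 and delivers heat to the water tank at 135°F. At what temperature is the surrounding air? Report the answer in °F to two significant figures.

COP_HP = T_H/(T_H − T_C) gives T_H − T_C = T_H/COP.
With T_H = 330.37 K, T_C = 330.37 × (1 − 1/9.01) = 293.70 K.
Converting, 293.70 K = 69.00°F.

69 °F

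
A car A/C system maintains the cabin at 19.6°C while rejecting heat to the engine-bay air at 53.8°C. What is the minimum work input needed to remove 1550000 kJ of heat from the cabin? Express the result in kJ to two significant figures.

180000 kJ

In absolute terms T_C = 292.75 K and T_H = 326.95 K, so ΔT = 34.20 K.
The reversible limit is COP_R = T_C/ΔT = 8.560, so W_min = Q_C/COP = Q_C·ΔT/T_C.
W_min = 1550000 × 34.20/292.75 = 181100 kJ.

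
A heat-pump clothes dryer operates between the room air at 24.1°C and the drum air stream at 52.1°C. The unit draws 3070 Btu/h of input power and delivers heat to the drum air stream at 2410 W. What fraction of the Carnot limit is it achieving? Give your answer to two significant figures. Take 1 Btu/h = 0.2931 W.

0.23

Converting, Q̇_H = 2410 W = 8222 Btu/h, so COP_actual = Q̇_H/Ẇ = 8222/3070 = 2.678.
In absolute terms T_C = 297.25 K and T_H = 325.25 K, so ΔT = 28.00 K.
COP_Carnot = T_H/ΔT = 325.25/28.00 = 11.62.
η_II = COP_actual/COP_Carnot = 2.678/11.62 = 0.2306.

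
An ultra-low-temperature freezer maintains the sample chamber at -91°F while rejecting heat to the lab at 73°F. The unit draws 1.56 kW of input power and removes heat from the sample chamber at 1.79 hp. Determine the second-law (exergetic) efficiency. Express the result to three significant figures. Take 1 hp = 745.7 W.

Converting, Q̇_C = 1.790 hp = 1.335 kW, so COP_actual = Q̇_C/Ẇ = 1.335/1.560 = 0.8556.
In absolute terms T_C = 204.82 K and T_H = 295.93 K, so ΔT = 91.11 K.
COP_Carnot = T_C/ΔT = 204.82/91.11 = 2.248.
η_II = COP_actual/COP_Carnot = 0.8556/2.248 = 0.3806.

0.381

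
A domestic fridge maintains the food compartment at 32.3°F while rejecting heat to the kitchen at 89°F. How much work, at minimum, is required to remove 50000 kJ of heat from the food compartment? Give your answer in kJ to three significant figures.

5760 kJ

In absolute terms T_C = 273.32 K and T_H = 304.82 K, so ΔT = 31.50 K.
The reversible limit is COP_R = T_C/ΔT = 8.677, so W_min = Q_C/COP = Q_C·ΔT/T_C.
W_min = 50000 × 31.50/273.32 = 5763 kJ.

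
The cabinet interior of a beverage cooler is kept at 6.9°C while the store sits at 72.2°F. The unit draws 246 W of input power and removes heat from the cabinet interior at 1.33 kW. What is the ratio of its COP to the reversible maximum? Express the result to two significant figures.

Converting, Q̇_C = 1.330 kW = 1330 W, so COP_actual = Q̇_C/Ẇ = 1330/246.0 = 5.407.
In absolute terms T_C = 280.05 K and T_H = 295.48 K, so ΔT = 15.43 K.
COP_Carnot = T_C/ΔT = 280.05/15.43 = 18.15.
η_II = COP_actual/COP_Carnot = 5.407/18.15 = 0.2979.

0.30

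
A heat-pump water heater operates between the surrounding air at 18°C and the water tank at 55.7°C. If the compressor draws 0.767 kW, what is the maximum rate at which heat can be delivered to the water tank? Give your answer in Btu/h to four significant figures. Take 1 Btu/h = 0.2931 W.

22830 Btu/h

In absolute terms T_C = 291.15 K and T_H = 328.85 K, so ΔT = 37.70 K.
COP_Carnot = T_H/ΔT = 328.85/37.70 = 8.723.
Q̇_max = COP_Carnot × Ẇ = 8.723 × 0.7670 kW = 6.690 kW = 22830 Btu/h.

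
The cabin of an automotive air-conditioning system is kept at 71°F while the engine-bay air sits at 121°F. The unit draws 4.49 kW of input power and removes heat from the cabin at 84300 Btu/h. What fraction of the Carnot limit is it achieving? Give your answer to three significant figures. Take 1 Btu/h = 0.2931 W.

0.518

Converting, Q̇_C = 84300 Btu/h = 24.71 kW, so COP_actual = Q̇_C/Ẇ = 24.71/4.490 = 5.503.
In absolute terms T_C = 294.82 K and T_H = 322.59 K, so ΔT = 27.78 K.
COP_Carnot = T_C/ΔT = 294.82/27.78 = 10.61.
η_II = COP_actual/COP_Carnot = 5.503/10.61 = 0.5185.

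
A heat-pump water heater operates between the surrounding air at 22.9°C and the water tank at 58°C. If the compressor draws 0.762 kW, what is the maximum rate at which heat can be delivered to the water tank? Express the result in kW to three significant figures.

In absolute terms T_C = 296.05 K and T_H = 331.15 K, so ΔT = 35.10 K.
COP_Carnot = T_H/ΔT = 331.15/35.10 = 9.434.
Q̇_max = COP_Carnot × Ẇ = 9.434 × 0.7620 kW = 7.189 kW.

7.19 kW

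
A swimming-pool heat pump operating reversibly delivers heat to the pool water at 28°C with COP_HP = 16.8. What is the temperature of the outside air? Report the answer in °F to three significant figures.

COP_HP = T_H/(T_H − T_C) gives T_H − T_C = T_H/COP.
With T_H = 301.15 K, T_C = 301.15 × (1 − 1/16.8) = 283.22 K.
Converting, 283.22 K = 50.13°F.

50.1 °F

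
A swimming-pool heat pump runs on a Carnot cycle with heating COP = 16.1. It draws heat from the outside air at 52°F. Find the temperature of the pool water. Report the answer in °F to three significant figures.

COP_HP = T_H/(T_H − T_C) rearranges to T_H = COP·T_C/(COP − 1).
With T_C = 284.26 K, T_H = 16.1 × 284.26/15.10 = 303.09 K.
Converting, 303.09 K = 85.89°F.

85.9 °F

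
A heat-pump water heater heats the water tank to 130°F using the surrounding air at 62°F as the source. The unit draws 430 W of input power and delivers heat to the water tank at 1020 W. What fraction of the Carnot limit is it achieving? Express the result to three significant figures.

0.274

COP_actual = Q̇_H/Ẇ = 1020/430.0 = 2.372.
In absolute terms T_C = 289.82 K and T_H = 327.59 K, so ΔT = 37.78 K.
COP_Carnot = T_H/ΔT = 327.59/37.78 = 8.672.
η_II = COP_actual/COP_Carnot = 2.372/8.672 = 0.2735.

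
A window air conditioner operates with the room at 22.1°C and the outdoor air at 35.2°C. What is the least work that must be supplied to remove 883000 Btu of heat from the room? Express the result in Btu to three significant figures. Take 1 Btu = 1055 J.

In absolute terms T_C = 295.25 K and T_H = 308.35 K, so ΔT = 13.10 K.
The reversible limit is COP_R = T_C/ΔT = 22.54, so W_min = Q_C/COP = Q_C·ΔT/T_C.
W_min = 883000 × 13.10/295.25 = 39180 Btu.

39200 Btu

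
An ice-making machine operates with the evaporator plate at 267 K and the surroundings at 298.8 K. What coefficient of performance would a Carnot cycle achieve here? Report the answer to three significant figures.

8.40

The reservoir spacing is ΔT = 298.8 − 267 = 31.80 K.
For a reversible cycle, COP_Carnot = T_C/ΔT = 267.00/31.80 = 8.396.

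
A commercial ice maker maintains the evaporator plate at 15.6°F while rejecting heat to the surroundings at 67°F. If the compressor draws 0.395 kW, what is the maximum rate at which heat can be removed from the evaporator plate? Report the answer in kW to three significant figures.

In absolute terms T_C = 264.04 K and T_H = 292.59 K, so ΔT = 28.56 K.
COP_Carnot = T_C/ΔT = 264.04/28.56 = 9.246.
Q̇_max = COP_Carnot × Ẇ = 9.246 × 0.3950 kW = 3.652 kW.

3.65 kW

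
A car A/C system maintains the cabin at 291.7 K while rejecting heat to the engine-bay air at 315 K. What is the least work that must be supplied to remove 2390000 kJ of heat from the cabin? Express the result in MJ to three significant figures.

The reservoir spacing is ΔT = 315 − 291.7 = 23.30 K.
The reversible limit is COP_R = T_C/ΔT = 12.52, so W_min = Q_C/COP = Q_C·ΔT/T_C.
W_min = 2390000 × 23.30/291.70 = 190900 kJ = 190.9 MJ.

191 MJ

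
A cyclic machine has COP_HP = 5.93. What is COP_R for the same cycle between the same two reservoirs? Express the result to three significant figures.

Since Q_H = Q_C + W for any cycle, COP_R = Q_C/W = Q_H/W − 1.
COP_R = 5.93 − 1 = 4.93.

4.93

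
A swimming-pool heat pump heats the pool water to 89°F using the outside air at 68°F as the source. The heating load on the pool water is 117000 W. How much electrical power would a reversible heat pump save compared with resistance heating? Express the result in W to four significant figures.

112500 W

In absolute terms T_C = 293.15 K and T_H = 304.82 K, so ΔT = 11.67 K.
COP_Carnot = T_H/ΔT = 304.82/11.67 = 26.13.
Resistance heating needs Ẇ_res = Q̇_H = 117000 W; the reversible heat pump needs only Ẇ_hp = Q̇_H/COP = 4478 W.
Saving = 117000 − 4478 = 112500 W.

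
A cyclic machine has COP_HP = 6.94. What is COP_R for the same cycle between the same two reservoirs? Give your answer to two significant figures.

Since Q_H = Q_C + W for any cycle, COP_R = Q_C/W = Q_H/W − 1.
COP_R = 6.94 − 1 = 5.94.

5.9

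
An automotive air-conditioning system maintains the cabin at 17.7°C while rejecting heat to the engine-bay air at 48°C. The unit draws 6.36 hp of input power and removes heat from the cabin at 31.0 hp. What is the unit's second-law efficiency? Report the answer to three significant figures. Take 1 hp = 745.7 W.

COP_actual = Q̇_C/Ẇ = 31.00/6.360 = 4.874.
In absolute terms T_C = 290.85 K and T_H = 321.15 K, so ΔT = 30.30 K.
COP_Carnot = T_C/ΔT = 290.85/30.30 = 9.599.
η_II = COP_actual/COP_Carnot = 4.874/9.599 = 0.5078.

0.508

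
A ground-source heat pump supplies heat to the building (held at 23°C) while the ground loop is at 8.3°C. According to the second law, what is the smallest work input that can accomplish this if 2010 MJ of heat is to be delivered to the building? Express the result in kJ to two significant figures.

In absolute terms T_C = 281.45 K and T_H = 296.15 K, so ΔT = 14.70 K.
The reversible limit is COP_HP = T_H/ΔT = 20.15, so W_min = Q_H/COP = Q_H·ΔT/T_H.
W_min = 2010 × 14.70/296.15 = 99.77 MJ = 99770 kJ.

100000 kJ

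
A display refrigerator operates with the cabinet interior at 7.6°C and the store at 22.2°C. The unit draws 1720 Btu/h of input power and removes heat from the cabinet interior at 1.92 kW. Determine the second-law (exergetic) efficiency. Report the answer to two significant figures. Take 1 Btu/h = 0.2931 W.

0.20

Converting, Q̇_C = 1.920 kW = 6551 Btu/h, so COP_actual = Q̇_C/Ẇ = 6551/1720 = 3.809.
In absolute terms T_C = 280.75 K and T_H = 295.35 K, so ΔT = 14.60 K.
COP_Carnot = T_C/ΔT = 280.75/14.60 = 19.23.
η_II = COP_actual/COP_Carnot = 3.809/19.23 = 0.1981.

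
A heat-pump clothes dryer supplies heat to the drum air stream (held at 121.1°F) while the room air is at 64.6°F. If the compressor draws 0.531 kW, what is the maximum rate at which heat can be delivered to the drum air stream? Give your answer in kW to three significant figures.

5.46 kW

In absolute terms T_C = 291.26 K and T_H = 322.65 K, so ΔT = 31.39 K.
COP_Carnot = T_H/ΔT = 322.65/31.39 = 10.28.
Q̇_max = COP_Carnot × Ẇ = 10.28 × 0.5310 kW = 5.458 kW.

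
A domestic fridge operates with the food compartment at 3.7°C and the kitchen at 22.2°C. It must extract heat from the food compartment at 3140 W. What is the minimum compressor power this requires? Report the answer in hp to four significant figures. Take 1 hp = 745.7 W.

0.2814 hp

In absolute terms T_C = 276.85 K and T_H = 295.35 K, so ΔT = 18.50 K.
COP_Carnot = T_C/ΔT = 276.85/18.50 = 14.96.
Ẇ_min = Q̇/COP_Carnot = 3140/14.96 = 209.8 W = 0.2814 hp.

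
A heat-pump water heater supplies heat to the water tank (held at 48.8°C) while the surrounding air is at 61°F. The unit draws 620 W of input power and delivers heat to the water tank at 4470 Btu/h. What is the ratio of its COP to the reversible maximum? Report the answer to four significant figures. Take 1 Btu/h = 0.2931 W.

Converting, Q̇_H = 4470 Btu/h = 1310 W, so COP_actual = Q̇_H/Ẇ = 1310/620.0 = 2.113.
In absolute terms T_C = 289.26 K and T_H = 321.95 K, so ΔT = 32.69 K.
COP_Carnot = T_H/ΔT = 321.95/32.69 = 9.849.
η_II = COP_actual/COP_Carnot = 2.113/9.849 = 0.2146.

0.2146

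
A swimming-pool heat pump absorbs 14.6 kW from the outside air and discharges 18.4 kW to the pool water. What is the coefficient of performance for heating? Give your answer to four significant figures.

4.842

The first law gives Q̇_H = Q̇_C + Ẇ, so the three rates are Q̇_C = 14.60, Q̇_H = 18.40, Ẇ = 3.800 kW.
COP_HP = Q̇_H/Ẇ = 18.40/3.800 = 4.842.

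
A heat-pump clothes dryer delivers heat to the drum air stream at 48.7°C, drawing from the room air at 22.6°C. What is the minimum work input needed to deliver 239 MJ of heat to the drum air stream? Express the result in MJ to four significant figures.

19.38 MJ

In absolute terms T_C = 295.75 K and T_H = 321.85 K, so ΔT = 26.10 K.
The reversible limit is COP_HP = T_H/ΔT = 12.33, so W_min = Q_H/COP = Q_H·ΔT/T_H.
W_min = 239.0 × 26.10/321.85 = 19.38 MJ.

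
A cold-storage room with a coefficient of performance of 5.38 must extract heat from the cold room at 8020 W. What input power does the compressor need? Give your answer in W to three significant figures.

Ẇ = Q̇_C/COP = 8020/5.38 = 1491 W.

1490 W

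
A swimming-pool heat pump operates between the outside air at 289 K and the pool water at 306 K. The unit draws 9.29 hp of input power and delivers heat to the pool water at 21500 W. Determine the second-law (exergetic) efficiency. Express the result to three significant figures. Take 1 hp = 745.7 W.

0.172

Converting, Q̇_H = 21500 W = 28.83 hp, so COP_actual = Q̇_H/Ẇ = 28.83/9.290 = 3.104.
The reservoir spacing is ΔT = 306 − 289 = 17.00 K.
COP_Carnot = T_H/ΔT = 306.00/17.00 = 18.00.
η_II = COP_actual/COP_Carnot = 3.104/18.00 = 0.1724.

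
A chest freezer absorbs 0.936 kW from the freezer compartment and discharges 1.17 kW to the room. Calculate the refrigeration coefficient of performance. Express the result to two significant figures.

The first law gives Q̇_H = Q̇_C + Ẇ, so the three rates are Q̇_C = 0.9360, Q̇_H = 1.170, Ẇ = 0.2340 kW.
COP_R = Q̇_C/Ẇ = 0.9360/0.2340 = 4.000.

4.0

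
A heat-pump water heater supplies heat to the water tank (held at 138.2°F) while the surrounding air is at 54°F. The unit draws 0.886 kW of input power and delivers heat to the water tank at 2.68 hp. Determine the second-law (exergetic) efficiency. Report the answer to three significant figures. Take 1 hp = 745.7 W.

Converting, Q̇_H = 2.680 hp = 1.998 kW, so COP_actual = Q̇_H/Ẇ = 1.998/0.8860 = 2.256.
In absolute terms T_C = 285.37 K and T_H = 332.15 K, so ΔT = 46.78 K.
COP_Carnot = T_H/ΔT = 332.15/46.78 = 7.101.
η_II = COP_actual/COP_Carnot = 2.256/7.101 = 0.3177.

0.318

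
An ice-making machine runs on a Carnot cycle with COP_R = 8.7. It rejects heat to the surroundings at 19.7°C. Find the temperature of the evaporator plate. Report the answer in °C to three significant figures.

For a Carnot refrigerator COP_R = T_C/(T_H − T_C), so T_C = COP·T_H/(1 + COP).
With T_H = 292.85 K, T_C = 8.7 × 292.85/9.700 = 262.66 K.
Converting, 262.66 K = -10.49°C.

-10.5 °C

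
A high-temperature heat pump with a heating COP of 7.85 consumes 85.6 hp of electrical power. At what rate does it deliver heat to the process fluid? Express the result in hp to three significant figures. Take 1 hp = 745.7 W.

672 hp

Q̇_H = COP_HP × Ẇ = 7.85 × 85.60 = 672.0 hp.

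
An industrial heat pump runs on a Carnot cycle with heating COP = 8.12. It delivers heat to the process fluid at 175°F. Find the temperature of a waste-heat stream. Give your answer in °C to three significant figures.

COP_HP = T_H/(T_H − T_C) gives T_H − T_C = T_H/COP.
With T_H = 352.59 K, T_C = 352.59 × (1 − 1/8.12) = 309.17 K.
Converting, 309.17 K = 36.02°C.

36.0 °C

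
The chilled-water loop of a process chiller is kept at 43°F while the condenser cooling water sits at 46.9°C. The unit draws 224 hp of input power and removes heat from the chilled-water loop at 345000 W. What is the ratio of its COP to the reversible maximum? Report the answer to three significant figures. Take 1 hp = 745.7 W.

Converting, Q̇_C = 345000 W = 462.7 hp, so COP_actual = Q̇_C/Ẇ = 462.7/224.0 = 2.065.
In absolute terms T_C = 279.26 K and T_H = 320.05 K, so ΔT = 40.79 K.
COP_Carnot = T_C/ΔT = 279.26/40.79 = 6.846.
η_II = COP_actual/COP_Carnot = 2.065/6.846 = 0.3017.

0.302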